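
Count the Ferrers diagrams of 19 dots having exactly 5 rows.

70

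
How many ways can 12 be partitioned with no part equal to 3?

47

A partial list (first 12 by largest part):
12
1, 11
2, 10
1, 1, 10
1, 2, 9
1, 1, 1, 9
4, 8
2, 2, 8
1, 1, 2, 8
1, 1, 1, 1, 8
5, 7
1, 4, 7
…and 35 more, for 47 total.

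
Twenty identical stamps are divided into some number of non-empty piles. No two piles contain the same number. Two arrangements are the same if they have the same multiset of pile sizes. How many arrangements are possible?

64

There are too many to list fully; the first 12 (by largest part) are:
20
19+1
18+2
17+3
17+2+1
16+4
16+3+1
15+5
15+4+1
15+3+2
14+6
14+5+1
…and 52 more, for 64 total.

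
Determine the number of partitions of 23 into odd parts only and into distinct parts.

9

Listing the qualifying partitions of 23:
23
19 + 3 + 1
17 + 5 + 1
15 + 7 + 1
15 + 5 + 3
13 + 9 + 1
13 + 7 + 3
11 + 9 + 3
11 + 7 + 5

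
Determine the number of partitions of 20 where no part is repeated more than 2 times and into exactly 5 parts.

57

A partial list (first 12 by largest part):
14,2,2,1,1
13,3,2,1,1
12,4,2,1,1
12,3,3,1,1
12,3,2,2,1
11,5,2,1,1
11,4,3,1,1
11,4,2,2,1
11,3,3,2,1
10,6,2,1,1
10,5,3,1,1
10,5,2,2,1
…and 45 more, for 57 total.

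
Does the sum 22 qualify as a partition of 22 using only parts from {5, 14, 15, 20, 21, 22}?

Yes

The parts sum to 22, and the condition 'each summand belongs to {5, 14, 15, 20, 21, 22}' holds.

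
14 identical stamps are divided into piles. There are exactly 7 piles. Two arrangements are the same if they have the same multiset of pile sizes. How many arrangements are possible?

15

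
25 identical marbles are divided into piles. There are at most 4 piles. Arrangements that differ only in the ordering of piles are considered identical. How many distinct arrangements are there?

A full systematic count gives 185.

185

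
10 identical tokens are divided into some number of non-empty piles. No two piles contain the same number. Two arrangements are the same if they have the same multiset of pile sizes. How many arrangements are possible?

They are:
10
9,1
8,2
7,3
7,2,1
6,4
6,3,1
5,4,1
5,3,2
4,3,2,1

10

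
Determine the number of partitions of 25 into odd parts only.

142

Systematic enumeration (by largest part, then next-largest, …) yields 142.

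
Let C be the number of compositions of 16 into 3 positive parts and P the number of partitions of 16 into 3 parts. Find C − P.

84

Compositions: C(15,2) = 105.
Partitions of 16 into exactly 3 parts: 21.
Difference: 105 − 21 = 84.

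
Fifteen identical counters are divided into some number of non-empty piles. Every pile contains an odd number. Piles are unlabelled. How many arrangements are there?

27

A partial list (first 12 by largest part):
15
13, 1, 1
11, 3, 1
11, 1, 1, 1, 1
9, 5, 1
9, 3, 3
9, 3, 1, 1, 1
9, 1, 1, 1, 1, 1, 1
7, 7, 1
7, 5, 3
7, 5, 1, 1, 1
7, 3, 3, 1, 1
…and 15 more, for 27 total.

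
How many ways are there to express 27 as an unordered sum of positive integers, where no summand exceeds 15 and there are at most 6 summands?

A full systematic count gives 661.

661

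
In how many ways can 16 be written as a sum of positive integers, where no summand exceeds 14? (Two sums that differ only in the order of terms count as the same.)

Systematic enumeration (by largest part, then next-largest, …) yields 229.

229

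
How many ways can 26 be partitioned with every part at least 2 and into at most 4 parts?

141

Enumerating by decreasing first part gives 141 partitions in all.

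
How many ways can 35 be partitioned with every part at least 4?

311

Enumerating by decreasing first part gives 311 partitions in all.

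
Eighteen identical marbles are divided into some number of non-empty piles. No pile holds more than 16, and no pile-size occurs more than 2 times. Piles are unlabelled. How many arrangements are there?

133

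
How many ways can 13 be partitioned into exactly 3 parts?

14

Listing the qualifying partitions of 13:
11, 1, 1
10, 2, 1
9, 3, 1
9, 2, 2
8, 4, 1
8, 3, 2
7, 5, 1
7, 4, 2
7, 3, 3
6, 6, 1
6, 5, 2
6, 4, 3
5, 5, 3
5, 4, 4
That's 14 in total.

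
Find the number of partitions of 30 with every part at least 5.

70

There are too many to list fully; the first 12 (by largest part) are:
30
25,5
24,6
23,7
22,8
21,9
20,10
20,5,5
19,11
19,6,5
18,12
18,7,5
…and 58 more, for 70 total.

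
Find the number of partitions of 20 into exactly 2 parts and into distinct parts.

9

Enumerating:
19, 1
18, 2
17, 3
16, 4
15, 5
14, 6
13, 7
12, 8
11, 9
That's 9 in total.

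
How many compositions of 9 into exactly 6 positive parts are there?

By stars and bars with positive parts, the count is C(8,5) = 56.

56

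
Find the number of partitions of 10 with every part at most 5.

There are too many to list fully; the first 12 (by largest part) are:
5,5
5,4,1
5,3,2
5,3,1,1
5,2,2,1
5,2,1,1,1
5,1,1,1,1,1
4,4,2
4,4,1,1
4,3,3
4,3,2,1
4,3,1,1,1
…and 18 more, for 30 total.

30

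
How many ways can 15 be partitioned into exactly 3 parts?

Listing the qualifying partitions of 15:
1, 1, 13
1, 2, 12
1, 3, 11
2, 2, 11
1, 4, 10
2, 3, 10
1, 5, 9
2, 4, 9
3, 3, 9
1, 6, 8
2, 5, 8
3, 4, 8
1, 7, 7
2, 6, 7
3, 5, 7
4, 4, 7
3, 6, 6
4, 5, 6
5, 5, 5

19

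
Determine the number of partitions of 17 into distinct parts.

38

A partial list (first 12 by largest part):
17
16 + 1
15 + 2
14 + 3
14 + 2 + 1
13 + 4
13 + 3 + 1
12 + 5
12 + 4 + 1
12 + 3 + 2
11 + 6
11 + 5 + 1
…and 26 more, for 38 total.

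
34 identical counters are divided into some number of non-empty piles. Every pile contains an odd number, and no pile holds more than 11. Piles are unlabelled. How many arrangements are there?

Counting exhaustively, 278 partitions satisfy the conditions.

278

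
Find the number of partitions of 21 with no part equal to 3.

A full systematic count gives 407.

407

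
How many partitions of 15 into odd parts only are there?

A partial list (first 12 by largest part):
15
13+1+1
11+3+1
11+1+1+1+1
9+5+1
9+3+3
9+3+1+1+1
9+1+1+1+1+1+1
7+7+1
7+5+3
7+5+1+1+1
7+3+3+1+1
…and 15 more, for 27 total.

27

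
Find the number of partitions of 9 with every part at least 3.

4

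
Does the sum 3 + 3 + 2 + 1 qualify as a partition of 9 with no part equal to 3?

No

The parts sum to 9, and the condition 'no summand equals 3' is violated.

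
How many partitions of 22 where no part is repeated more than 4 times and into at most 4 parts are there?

Direct enumeration gives 136 partitions.

136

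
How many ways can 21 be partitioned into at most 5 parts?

221

A full systematic count gives 221.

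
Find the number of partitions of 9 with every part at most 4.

They are:
1, 4, 4
2, 3, 4
1, 1, 3, 4
1, 2, 2, 4
1, 1, 1, 2, 4
1, 1, 1, 1, 1, 4
3, 3, 3
1, 2, 3, 3
1, 1, 1, 3, 3
2, 2, 2, 3
1, 1, 2, 2, 3
1, 1, 1, 1, 2, 3
1, 1, 1, 1, 1, 1, 3
1, 2, 2, 2, 2
1, 1, 1, 2, 2, 2
1, 1, 1, 1, 1, 2, 2
1, 1, 1, 1, 1, 1, 1, 2
1, 1, 1, 1, 1, 1, 1, 1, 1
Counting gives 18.

18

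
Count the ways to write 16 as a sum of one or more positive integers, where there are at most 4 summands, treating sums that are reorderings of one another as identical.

64

There are too many to list fully; the first 12 (by largest part) are:
16
15, 1
14, 2
14, 1, 1
13, 3
13, 2, 1
13, 1, 1, 1
12, 4
12, 3, 1
12, 2, 2
12, 2, 1, 1
11, 5
…and 52 more, for 64 total.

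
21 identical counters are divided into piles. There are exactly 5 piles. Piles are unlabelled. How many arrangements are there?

A full systematic count gives 101.

101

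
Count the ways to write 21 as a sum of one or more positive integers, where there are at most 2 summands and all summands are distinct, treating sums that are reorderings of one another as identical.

11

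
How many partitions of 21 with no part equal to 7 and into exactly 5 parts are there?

78

Enumerating by decreasing first part gives 78 partitions in all.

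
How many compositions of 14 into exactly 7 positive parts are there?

1716

Place 6 bars in the 13 internal gaps of a row of 14 dots: C(13,6) = 1716.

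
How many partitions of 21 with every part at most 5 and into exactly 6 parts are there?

The partitions of 21 that satisfy the conditions:
5 + 5 + 5 + 4 + 1 + 1
5 + 5 + 5 + 3 + 2 + 1
5 + 5 + 5 + 2 + 2 + 2
5 + 5 + 4 + 4 + 2 + 1
5 + 5 + 4 + 3 + 3 + 1
5 + 5 + 4 + 3 + 2 + 2
5 + 5 + 3 + 3 + 3 + 2
5 + 4 + 4 + 4 + 3 + 1
5 + 4 + 4 + 4 + 2 + 2
5 + 4 + 4 + 3 + 3 + 2
5 + 4 + 3 + 3 + 3 + 3
4 + 4 + 4 + 4 + 4 + 1
4 + 4 + 4 + 4 + 3 + 2
4 + 4 + 4 + 3 + 3 + 3

14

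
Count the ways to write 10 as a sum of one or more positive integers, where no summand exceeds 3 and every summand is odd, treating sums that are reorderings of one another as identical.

The partitions of 10 that satisfy the conditions:
3, 3, 3, 1
3, 3, 1, 1, 1, 1
3, 1, 1, 1, 1, 1, 1, 1
1, 1, 1, 1, 1, 1, 1, 1, 1, 1
That's 4 in total.

4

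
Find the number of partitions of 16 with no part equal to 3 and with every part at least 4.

11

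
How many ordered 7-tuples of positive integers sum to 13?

924

A composition of 13 into 7 positive parts is chosen by placing 6 dividers among the 12 gaps between 13 units: C(12,6) = 924.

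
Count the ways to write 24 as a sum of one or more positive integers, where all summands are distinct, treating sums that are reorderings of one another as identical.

122

There are 122 such partitions.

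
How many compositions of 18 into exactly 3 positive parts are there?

A composition of 18 into 3 positive parts is chosen by placing 2 dividers among the 17 gaps between 18 units: C(17,2) = 136.

136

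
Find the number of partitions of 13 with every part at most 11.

99

Counting exhaustively, 99 partitions satisfy the conditions.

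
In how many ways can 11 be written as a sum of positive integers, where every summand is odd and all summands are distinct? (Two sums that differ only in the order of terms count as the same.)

Enumerating:
11
7 + 3 + 1

2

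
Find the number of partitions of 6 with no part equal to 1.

They are:
6
4,2
3,3
2,2,2
That's 4 in total.

4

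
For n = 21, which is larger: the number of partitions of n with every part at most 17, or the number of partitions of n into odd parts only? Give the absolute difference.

709

Partitions of 21 with every part at most 17: 785.
Partitions of 21 into odd parts only: 76.
|785 − 76| = 709.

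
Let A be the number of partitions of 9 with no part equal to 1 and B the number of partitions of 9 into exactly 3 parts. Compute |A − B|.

1

Partitions of 9 with no part equal to 1: 8.
Partitions of 9 into exactly 3 parts: 7.
|8 − 7| = 1.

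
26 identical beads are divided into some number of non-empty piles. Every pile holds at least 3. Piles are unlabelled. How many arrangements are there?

158

A full systematic count gives 158.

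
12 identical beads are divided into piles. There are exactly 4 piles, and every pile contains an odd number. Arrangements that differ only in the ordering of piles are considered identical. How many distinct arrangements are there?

The partitions of 12 that satisfy the conditions:
9+1+1+1
7+3+1+1
5+5+1+1
5+3+3+1
3+3+3+3

5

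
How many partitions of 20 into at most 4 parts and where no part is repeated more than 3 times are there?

A full systematic count gives 107.

107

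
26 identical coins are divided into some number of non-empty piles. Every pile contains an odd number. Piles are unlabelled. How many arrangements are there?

165

Direct enumeration gives 165 partitions.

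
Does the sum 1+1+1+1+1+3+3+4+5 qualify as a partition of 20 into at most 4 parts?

No

The parts sum to 20, and the condition 'there are at most 4 summands' is violated.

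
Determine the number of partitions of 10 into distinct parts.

10

The partitions of 10 that satisfy the conditions:
10
1, 9
2, 8
3, 7
1, 2, 7
4, 6
1, 3, 6
1, 4, 5
2, 3, 5
1, 2, 3, 4
That's 10 in total.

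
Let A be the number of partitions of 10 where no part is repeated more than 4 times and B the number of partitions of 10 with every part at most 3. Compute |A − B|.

20

Partitions of 10 where no part is repeated more than 4 times: 34.
Partitions of 10 with every part at most 3: 14.
|34 − 14| = 20.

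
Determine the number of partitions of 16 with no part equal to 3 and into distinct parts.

Enumerating:
16
15,1
14,2
13,2,1
12,4
11,5
11,4,1
10,6
10,5,1
10,4,2
9,7
9,6,1
9,5,2
9,4,2,1
8,7,1
8,6,2
8,5,2,1
7,6,2,1
7,5,4
6,5,4,1

20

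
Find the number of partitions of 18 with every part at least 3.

33

There are too many to list fully; the first 12 (by largest part) are:
18
15,3
14,4
13,5
12,6
12,3,3
11,7
11,4,3
10,8
10,5,3
10,4,4
9,9
…and 21 more, for 33 total.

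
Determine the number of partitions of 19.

490

Systematic enumeration (by largest part, then next-largest, …) yields 490.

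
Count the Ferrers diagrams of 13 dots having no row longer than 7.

Counting exhaustively, 82 partitions satisfy the conditions.

82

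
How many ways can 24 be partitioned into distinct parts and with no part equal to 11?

105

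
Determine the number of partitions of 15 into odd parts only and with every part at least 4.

2

The partitions of 15 that satisfy the conditions:
15
5, 5, 5
That's 2 in total.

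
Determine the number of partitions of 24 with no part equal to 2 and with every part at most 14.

Systematic enumeration (by largest part, then next-largest, …) yields 521.

521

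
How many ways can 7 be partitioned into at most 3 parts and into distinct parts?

5

They are:
7
6 + 1
5 + 2
4 + 3
4 + 2 + 1
Counting gives 5.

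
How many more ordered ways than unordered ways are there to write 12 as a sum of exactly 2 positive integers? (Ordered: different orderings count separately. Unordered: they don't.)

Compositions: C(11,1) = 11.
Partitions of 12 into exactly 2 parts: 6.
Difference: 11 − 6 = 5.

5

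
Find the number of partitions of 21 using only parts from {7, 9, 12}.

2

Enumerating:
9, 12
7, 7, 7
That's 2 in total.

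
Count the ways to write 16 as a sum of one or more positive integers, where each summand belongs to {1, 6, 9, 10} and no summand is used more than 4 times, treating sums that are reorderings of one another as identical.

3

Enumerating:
10 + 6
9 + 6 + 1
6 + 6 + 1 + 1 + 1 + 1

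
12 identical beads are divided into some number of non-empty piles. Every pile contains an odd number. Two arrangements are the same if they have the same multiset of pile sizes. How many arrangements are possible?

15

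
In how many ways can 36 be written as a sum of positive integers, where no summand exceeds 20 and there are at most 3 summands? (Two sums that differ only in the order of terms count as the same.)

55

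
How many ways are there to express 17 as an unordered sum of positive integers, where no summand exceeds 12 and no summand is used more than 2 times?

98

Counting exhaustively, 98 partitions satisfy the conditions.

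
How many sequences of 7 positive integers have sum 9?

28

Equivalently, choose which 6 of the 8 gaps become plus signs: C(8,6) = 28.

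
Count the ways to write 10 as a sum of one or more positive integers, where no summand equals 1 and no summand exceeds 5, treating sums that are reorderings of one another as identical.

7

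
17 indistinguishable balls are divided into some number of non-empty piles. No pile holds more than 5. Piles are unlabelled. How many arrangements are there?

Direct enumeration gives 119 partitions.

119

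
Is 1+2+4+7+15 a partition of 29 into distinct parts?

Yes

The parts sum to 29, and the condition 'all summands are distinct' holds.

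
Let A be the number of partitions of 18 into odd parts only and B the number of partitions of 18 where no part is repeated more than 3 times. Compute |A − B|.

162

Partitions of 18 into odd parts only: 46.
Partitions of 18 where no part is repeated more than 3 times: 208.
|46 − 208| = 162.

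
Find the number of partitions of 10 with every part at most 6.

35

A partial list (first 12 by largest part):
6, 4
6, 3, 1
6, 2, 2
6, 2, 1, 1
6, 1, 1, 1, 1
5, 5
5, 4, 1
5, 3, 2
5, 3, 1, 1
5, 2, 2, 1
5, 2, 1, 1, 1
5, 1, 1, 1, 1, 1
…and 23 more, for 35 total.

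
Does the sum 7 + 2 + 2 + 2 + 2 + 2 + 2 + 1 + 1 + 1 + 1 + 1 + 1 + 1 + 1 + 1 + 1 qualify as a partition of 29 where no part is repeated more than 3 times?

No

The parts sum to 29, and the condition 'no summand is used more than 3 times' is violated.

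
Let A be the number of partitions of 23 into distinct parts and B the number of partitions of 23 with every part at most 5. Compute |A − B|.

187

Partitions of 23 into distinct parts: 104.
Partitions of 23 with every part at most 5: 291.
|104 − 291| = 187.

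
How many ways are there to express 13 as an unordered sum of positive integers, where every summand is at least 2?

24

They are:
13
11+2
10+3
9+4
9+2+2
8+5
8+3+2
7+6
7+4+2
7+3+3
7+2+2+2
6+5+2
6+4+3
6+3+2+2
5+5+3
5+4+4
5+4+2+2
5+3+3+2
5+2+2+2+2
4+4+3+2
4+3+3+3
4+3+2+2+2
3+3+3+2+2
3+2+2+2+2+2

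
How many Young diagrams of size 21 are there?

792

A full systematic count gives 792.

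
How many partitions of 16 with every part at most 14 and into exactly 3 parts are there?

The partitions of 16 that satisfy the conditions:
14+1+1
13+2+1
12+3+1
12+2+2
11+4+1
11+3+2
10+5+1
10+4+2
10+3+3
9+6+1
9+5+2
9+4+3
8+7+1
8+6+2
8+5+3
8+4+4
7+7+2
7+6+3
7+5+4
6+6+4
6+5+5

21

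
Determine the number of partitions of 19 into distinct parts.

There are too many to list fully; the first 12 (by largest part) are:
19
18,1
17,2
16,3
16,2,1
15,4
15,3,1
14,5
14,4,1
14,3,2
13,6
13,5,1
…and 42 more, for 54 total.

54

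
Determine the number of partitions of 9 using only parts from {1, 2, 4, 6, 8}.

12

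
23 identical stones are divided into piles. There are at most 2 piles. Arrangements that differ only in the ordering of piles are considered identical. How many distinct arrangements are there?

They are:
23
1,22
2,21
3,20
4,19
5,18
6,17
7,16
8,15
9,14
10,13
11,12

12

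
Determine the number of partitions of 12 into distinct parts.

They are:
12
11, 1
10, 2
9, 3
9, 2, 1
8, 4
8, 3, 1
7, 5
7, 4, 1
7, 3, 2
6, 5, 1
6, 4, 2
6, 3, 2, 1
5, 4, 3
5, 4, 2, 1

15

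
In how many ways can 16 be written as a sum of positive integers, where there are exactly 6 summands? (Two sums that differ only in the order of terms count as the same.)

35

There are too many to list fully; the first 12 (by largest part) are:
11,1,1,1,1,1
10,2,1,1,1,1
9,3,1,1,1,1
9,2,2,1,1,1
8,4,1,1,1,1
8,3,2,1,1,1
8,2,2,2,1,1
7,5,1,1,1,1
7,4,2,1,1,1
7,3,3,1,1,1
7,3,2,2,1,1
7,2,2,2,2,1
…and 23 more, for 35 total.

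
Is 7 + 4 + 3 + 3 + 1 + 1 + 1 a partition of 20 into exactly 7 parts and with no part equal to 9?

Yes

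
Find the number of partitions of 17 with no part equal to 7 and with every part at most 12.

243

Systematic enumeration (by largest part, then next-largest, …) yields 243.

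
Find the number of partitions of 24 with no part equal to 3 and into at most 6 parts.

311

There are 311 such partitions.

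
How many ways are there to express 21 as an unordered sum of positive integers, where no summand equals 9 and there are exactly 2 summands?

9

Enumerating:
20+1
19+2
18+3
17+4
16+5
15+6
14+7
13+8
11+10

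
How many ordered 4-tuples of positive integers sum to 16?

Equivalently, choose which 3 of the 15 gaps become plus signs: C(15,3) = 455.

455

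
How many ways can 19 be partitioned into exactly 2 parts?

9

The partitions of 19 that satisfy the conditions:
1, 18
2, 17
3, 16
4, 15
5, 14
6, 13
7, 12
8, 11
9, 10
Counting gives 9.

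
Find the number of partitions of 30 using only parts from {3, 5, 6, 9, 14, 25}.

Enumerating:
5, 25
5, 5, 6, 14
3, 3, 5, 5, 14
3, 9, 9, 9
6, 6, 9, 9
3, 3, 6, 9, 9
3, 3, 3, 3, 9, 9
3, 6, 6, 6, 9
3, 3, 3, 6, 6, 9
5, 5, 5, 6, 9
3, 3, 3, 3, 3, 6, 9
3, 3, 5, 5, 5, 9
3, 3, 3, 3, 3, 3, 3, 9
6, 6, 6, 6, 6
3, 3, 6, 6, 6, 6
3, 3, 3, 3, 6, 6, 6
3, 5, 5, 5, 6, 6
3, 3, 3, 3, 3, 3, 6, 6
3, 3, 3, 5, 5, 5, 6
3, 3, 3, 3, 3, 3, 3, 3, 6
5, 5, 5, 5, 5, 5
3, 3, 3, 3, 3, 5, 5, 5
3, 3, 3, 3, 3, 3, 3, 3, 3, 3

23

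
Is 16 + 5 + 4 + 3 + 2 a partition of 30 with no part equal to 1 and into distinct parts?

The parts sum to 30, and the condition 'no summand equals 1' holds; the condition 'all summands are distinct' holds.

Yes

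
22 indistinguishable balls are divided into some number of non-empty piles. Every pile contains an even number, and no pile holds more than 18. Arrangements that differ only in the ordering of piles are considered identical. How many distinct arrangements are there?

54

A partial list (first 12 by largest part):
18,4
18,2,2
16,6
16,4,2
16,2,2,2
14,8
14,6,2
14,4,4
14,4,2,2
14,2,2,2,2
12,10
12,8,2
…and 42 more, for 54 total.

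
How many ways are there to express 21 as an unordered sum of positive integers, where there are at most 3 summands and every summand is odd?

The partitions of 21 that satisfy the conditions:
21
1 + 1 + 19
1 + 3 + 17
1 + 5 + 15
3 + 3 + 15
1 + 7 + 13
3 + 5 + 13
1 + 9 + 11
3 + 7 + 11
5 + 5 + 11
3 + 9 + 9
5 + 7 + 9
7 + 7 + 7

13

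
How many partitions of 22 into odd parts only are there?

89

A full systematic count gives 89.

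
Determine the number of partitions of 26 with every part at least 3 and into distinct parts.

51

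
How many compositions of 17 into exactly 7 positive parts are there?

Place 6 bars in the 16 internal gaps of a row of 17 dots: C(16,6) = 8008.

8008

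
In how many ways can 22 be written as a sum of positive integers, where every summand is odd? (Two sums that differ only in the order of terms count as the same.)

89

Enumerating by decreasing first part gives 89 partitions in all.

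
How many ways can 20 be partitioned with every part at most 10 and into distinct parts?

A partial list (first 12 by largest part):
10 + 9 + 1
10 + 8 + 2
10 + 7 + 3
10 + 7 + 2 + 1
10 + 6 + 4
10 + 6 + 3 + 1
10 + 5 + 4 + 1
10 + 5 + 3 + 2
10 + 4 + 3 + 2 + 1
9 + 8 + 3
9 + 8 + 2 + 1
9 + 7 + 4
…and 19 more, for 31 total.

31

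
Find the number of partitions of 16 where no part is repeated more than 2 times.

89

Systematic enumeration (by largest part, then next-largest, …) yields 89.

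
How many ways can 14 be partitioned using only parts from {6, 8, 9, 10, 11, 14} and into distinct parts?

2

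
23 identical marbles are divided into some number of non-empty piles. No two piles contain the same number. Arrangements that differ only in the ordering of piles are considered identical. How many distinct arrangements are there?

Systematic enumeration (by largest part, then next-largest, …) yields 104.

104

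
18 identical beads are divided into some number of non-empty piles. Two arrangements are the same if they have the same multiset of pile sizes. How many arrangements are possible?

Direct enumeration gives 385 partitions.

385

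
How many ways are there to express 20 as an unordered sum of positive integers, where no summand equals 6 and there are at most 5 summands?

A full systematic count gives 145.

145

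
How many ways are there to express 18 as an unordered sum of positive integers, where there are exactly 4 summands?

47

A partial list (first 12 by largest part):
15, 1, 1, 1
14, 2, 1, 1
13, 3, 1, 1
13, 2, 2, 1
12, 4, 1, 1
12, 3, 2, 1
12, 2, 2, 2
11, 5, 1, 1
11, 4, 2, 1
11, 3, 3, 1
11, 3, 2, 2
10, 6, 1, 1
…and 35 more, for 47 total.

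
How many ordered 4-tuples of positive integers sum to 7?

By stars and bars with positive parts, the count is C(6,3) = 20.

20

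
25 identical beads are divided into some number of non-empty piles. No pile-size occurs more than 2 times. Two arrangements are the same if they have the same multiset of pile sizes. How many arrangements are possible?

513

A full systematic count gives 513.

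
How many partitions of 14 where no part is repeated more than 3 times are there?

A full systematic count gives 82.

82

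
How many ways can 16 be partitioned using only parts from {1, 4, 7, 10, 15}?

12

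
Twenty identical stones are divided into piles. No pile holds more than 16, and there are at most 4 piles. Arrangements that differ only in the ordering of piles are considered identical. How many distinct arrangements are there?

101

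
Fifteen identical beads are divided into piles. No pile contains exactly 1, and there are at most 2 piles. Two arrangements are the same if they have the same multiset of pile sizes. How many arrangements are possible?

7

The partitions of 15 that satisfy the conditions:
15
13, 2
12, 3
11, 4
10, 5
9, 6
8, 7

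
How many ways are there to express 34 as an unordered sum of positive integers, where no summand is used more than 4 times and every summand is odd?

There are 218 such partitions.

218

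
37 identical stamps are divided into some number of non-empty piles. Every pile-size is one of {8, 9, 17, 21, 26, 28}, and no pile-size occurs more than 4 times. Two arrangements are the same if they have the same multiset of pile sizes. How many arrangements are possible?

2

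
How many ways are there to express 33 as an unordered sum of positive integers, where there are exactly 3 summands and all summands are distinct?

75

There are 75 such partitions.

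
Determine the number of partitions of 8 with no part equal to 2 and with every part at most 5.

8

The partitions of 8 that satisfy the conditions:
5 + 3
5 + 1 + 1 + 1
4 + 4
4 + 3 + 1
4 + 1 + 1 + 1 + 1
3 + 3 + 1 + 1
3 + 1 + 1 + 1 + 1 + 1
1 + 1 + 1 + 1 + 1 + 1 + 1 + 1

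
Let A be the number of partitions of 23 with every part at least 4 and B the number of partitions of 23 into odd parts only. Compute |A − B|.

Partitions of 23 with every part at least 4: 39.
Partitions of 23 into odd parts only: 104.
|39 − 104| = 65.

65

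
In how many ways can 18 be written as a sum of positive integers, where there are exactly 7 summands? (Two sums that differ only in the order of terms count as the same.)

There are too many to list fully; the first 12 (by largest part) are:
1, 1, 1, 1, 1, 1, 12
1, 1, 1, 1, 1, 2, 11
1, 1, 1, 1, 1, 3, 10
1, 1, 1, 1, 2, 2, 10
1, 1, 1, 1, 1, 4, 9
1, 1, 1, 1, 2, 3, 9
1, 1, 1, 2, 2, 2, 9
1, 1, 1, 1, 1, 5, 8
1, 1, 1, 1, 2, 4, 8
1, 1, 1, 1, 3, 3, 8
1, 1, 1, 2, 2, 3, 8
1, 1, 2, 2, 2, 2, 8
…and 37 more, for 49 total.

49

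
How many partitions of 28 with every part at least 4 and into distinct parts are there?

There are too many to list fully; the first 12 (by largest part) are:
28
4, 24
5, 23
6, 22
7, 21
8, 20
9, 19
4, 5, 19
10, 18
4, 6, 18
11, 17
4, 7, 17
…and 29 more, for 41 total.

41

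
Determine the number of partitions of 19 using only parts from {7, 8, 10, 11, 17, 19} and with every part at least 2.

2

They are:
19
11, 8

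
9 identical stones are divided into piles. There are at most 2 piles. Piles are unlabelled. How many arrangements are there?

5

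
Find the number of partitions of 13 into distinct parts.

The partitions of 13 that satisfy the conditions:
13
12+1
11+2
10+3
10+2+1
9+4
9+3+1
8+5
8+4+1
8+3+2
7+6
7+5+1
7+4+2
7+3+2+1
6+5+2
6+4+3
6+4+2+1
5+4+3+1

18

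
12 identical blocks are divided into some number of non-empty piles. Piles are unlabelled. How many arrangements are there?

Enumerating by decreasing first part gives 77 partitions in all.

77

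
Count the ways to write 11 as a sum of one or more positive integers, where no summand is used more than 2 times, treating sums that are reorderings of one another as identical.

27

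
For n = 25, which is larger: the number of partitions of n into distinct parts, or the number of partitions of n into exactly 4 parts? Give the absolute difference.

22

Partitions of 25 into distinct parts: 142.
Partitions of 25 into exactly 4 parts: 120.
|142 − 120| = 22.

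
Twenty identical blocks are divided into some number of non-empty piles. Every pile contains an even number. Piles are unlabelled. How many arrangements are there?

There are too many to list fully; the first 12 (by largest part) are:
20
18, 2
16, 4
16, 2, 2
14, 6
14, 4, 2
14, 2, 2, 2
12, 8
12, 6, 2
12, 4, 4
12, 4, 2, 2
12, 2, 2, 2, 2
…and 30 more, for 42 total.

42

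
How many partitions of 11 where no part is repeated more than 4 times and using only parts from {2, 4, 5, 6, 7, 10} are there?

Listing the qualifying partitions of 11:
7, 4
7, 2, 2
6, 5
5, 4, 2
5, 2, 2, 2

5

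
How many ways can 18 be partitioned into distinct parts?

46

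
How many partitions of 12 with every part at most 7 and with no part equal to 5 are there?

50

A partial list (first 12 by largest part):
7+4+1
7+3+2
7+3+1+1
7+2+2+1
7+2+1+1+1
7+1+1+1+1+1
6+6
6+4+2
6+4+1+1
6+3+3
6+3+2+1
6+3+1+1+1
…and 38 more, for 50 total.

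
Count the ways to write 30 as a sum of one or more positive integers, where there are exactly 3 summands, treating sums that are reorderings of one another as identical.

75

A full systematic count gives 75.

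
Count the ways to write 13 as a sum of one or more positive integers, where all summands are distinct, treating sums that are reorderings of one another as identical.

Enumerating:
13
12,1
11,2
10,3
10,2,1
9,4
9,3,1
8,5
8,4,1
8,3,2
7,6
7,5,1
7,4,2
7,3,2,1
6,5,2
6,4,3
6,4,2,1
5,4,3,1
That's 18 in total.

18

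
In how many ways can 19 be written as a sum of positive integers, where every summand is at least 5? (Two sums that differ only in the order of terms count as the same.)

The partitions of 19 that satisfy the conditions:
19
14 + 5
13 + 6
12 + 7
11 + 8
10 + 9
9 + 5 + 5
8 + 6 + 5
7 + 7 + 5
7 + 6 + 6

10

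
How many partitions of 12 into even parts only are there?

11

Listing the qualifying partitions of 12:
12
10,2
8,4
8,2,2
6,6
6,4,2
6,2,2,2
4,4,4
4,4,2,2
4,2,2,2,2
2,2,2,2,2,2
That's 11 in total.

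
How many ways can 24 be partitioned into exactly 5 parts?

164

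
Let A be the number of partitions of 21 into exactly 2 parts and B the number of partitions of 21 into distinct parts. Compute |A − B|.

Partitions of 21 into exactly 2 parts: 10.
Partitions of 21 into distinct parts: 76.
|10 − 76| = 66.

66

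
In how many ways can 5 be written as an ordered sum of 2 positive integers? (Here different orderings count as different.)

Place 1 bars in the 4 internal gaps of a row of 5 dots: C(4,1) = 4.

4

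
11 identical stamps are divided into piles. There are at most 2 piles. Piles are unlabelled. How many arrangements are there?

6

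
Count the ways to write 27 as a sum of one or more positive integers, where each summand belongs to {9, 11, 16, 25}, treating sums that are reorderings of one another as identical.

They are:
16,11
9,9,9

2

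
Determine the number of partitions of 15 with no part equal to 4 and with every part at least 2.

27

There are too many to list fully; the first 12 (by largest part) are:
15
13 + 2
12 + 3
11 + 2 + 2
10 + 5
10 + 3 + 2
9 + 6
9 + 3 + 3
9 + 2 + 2 + 2
8 + 7
8 + 5 + 2
8 + 3 + 2 + 2
…and 15 more, for 27 total.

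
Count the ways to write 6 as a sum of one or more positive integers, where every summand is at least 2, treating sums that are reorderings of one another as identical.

4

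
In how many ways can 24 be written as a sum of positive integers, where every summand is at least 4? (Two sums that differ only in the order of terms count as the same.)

50

A partial list (first 12 by largest part):
24
20, 4
19, 5
18, 6
17, 7
16, 8
16, 4, 4
15, 9
15, 5, 4
14, 10
14, 6, 4
14, 5, 5
…and 38 more, for 50 total.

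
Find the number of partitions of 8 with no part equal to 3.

Enumerating:
8
7 + 1
6 + 2
6 + 1 + 1
5 + 2 + 1
5 + 1 + 1 + 1
4 + 4
4 + 2 + 2
4 + 2 + 1 + 1
4 + 1 + 1 + 1 + 1
2 + 2 + 2 + 2
2 + 2 + 2 + 1 + 1
2 + 2 + 1 + 1 + 1 + 1
2 + 1 + 1 + 1 + 1 + 1 + 1
1 + 1 + 1 + 1 + 1 + 1 + 1 + 1
Counting gives 15.

15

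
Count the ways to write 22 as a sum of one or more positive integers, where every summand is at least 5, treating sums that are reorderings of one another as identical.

18

The partitions of 22 that satisfy the conditions:
22
17+5
16+6
15+7
14+8
13+9
12+10
12+5+5
11+11
11+6+5
10+7+5
10+6+6
9+8+5
9+7+6
8+8+6
8+7+7
7+5+5+5
6+6+5+5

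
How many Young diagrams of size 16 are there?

Direct enumeration gives 231 partitions.

231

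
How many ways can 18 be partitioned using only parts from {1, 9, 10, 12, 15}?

6

They are:
15 + 1 + 1 + 1
12 + 1 + 1 + 1 + 1 + 1 + 1
10 + 1 + 1 + 1 + 1 + 1 + 1 + 1 + 1
9 + 9
9 + 1 + 1 + 1 + 1 + 1 + 1 + 1 + 1 + 1
1 + 1 + 1 + 1 + 1 + 1 + 1 + 1 + 1 + 1 + 1 + 1 + 1 + 1 + 1 + 1 + 1 + 1
That's 6 in total.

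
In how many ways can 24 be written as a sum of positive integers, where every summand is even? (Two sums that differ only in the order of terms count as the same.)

Systematic enumeration (by largest part, then next-largest, …) yields 77.

77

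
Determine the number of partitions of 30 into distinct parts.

296

Systematic enumeration (by largest part, then next-largest, …) yields 296.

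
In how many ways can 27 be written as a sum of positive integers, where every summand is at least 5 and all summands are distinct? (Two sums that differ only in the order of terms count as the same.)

23

They are:
27
22, 5
21, 6
20, 7
19, 8
18, 9
17, 10
16, 11
16, 6, 5
15, 12
15, 7, 5
14, 13
14, 8, 5
14, 7, 6
13, 9, 5
13, 8, 6
12, 10, 5
12, 9, 6
12, 8, 7
11, 10, 6
11, 9, 7
10, 9, 8
9, 7, 6, 5
Counting gives 23.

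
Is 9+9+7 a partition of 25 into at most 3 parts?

Yes

The parts sum to 25, and the condition 'there are at most 3 summands' holds.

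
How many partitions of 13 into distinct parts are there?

18

The partitions of 13 that satisfy the conditions:
13
1 + 12
2 + 11
3 + 10
1 + 2 + 10
4 + 9
1 + 3 + 9
5 + 8
1 + 4 + 8
2 + 3 + 8
6 + 7
1 + 5 + 7
2 + 4 + 7
1 + 2 + 3 + 7
2 + 5 + 6
3 + 4 + 6
1 + 2 + 4 + 6
1 + 3 + 4 + 5
That's 18 in total.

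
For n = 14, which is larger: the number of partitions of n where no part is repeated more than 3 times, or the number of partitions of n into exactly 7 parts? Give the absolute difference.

67

Partitions of 14 where no part is repeated more than 3 times: 82.
Partitions of 14 into exactly 7 parts: 15.
|82 − 15| = 67.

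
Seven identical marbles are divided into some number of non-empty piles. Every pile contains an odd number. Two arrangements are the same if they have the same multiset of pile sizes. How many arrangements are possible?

5

Enumerating:
7
5, 1, 1
3, 3, 1
3, 1, 1, 1, 1
1, 1, 1, 1, 1, 1, 1
That's 5 in total.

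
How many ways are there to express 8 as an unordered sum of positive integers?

The partitions of 8 that satisfy the conditions:
8
1,7
2,6
1,1,6
3,5
1,2,5
1,1,1,5
4,4
1,3,4
2,2,4
1,1,2,4
1,1,1,1,4
2,3,3
1,1,3,3
1,2,2,3
1,1,1,2,3
1,1,1,1,1,3
2,2,2,2
1,1,2,2,2
1,1,1,1,2,2
1,1,1,1,1,1,2
1,1,1,1,1,1,1,1

22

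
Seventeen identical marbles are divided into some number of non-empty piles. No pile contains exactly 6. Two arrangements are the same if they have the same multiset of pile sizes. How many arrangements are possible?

241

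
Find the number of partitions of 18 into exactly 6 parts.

There are too many to list fully; the first 12 (by largest part) are:
13,1,1,1,1,1
12,2,1,1,1,1
11,3,1,1,1,1
11,2,2,1,1,1
10,4,1,1,1,1
10,3,2,1,1,1
10,2,2,2,1,1
9,5,1,1,1,1
9,4,2,1,1,1
9,3,3,1,1,1
9,3,2,2,1,1
9,2,2,2,2,1
…and 46 more, for 58 total.

58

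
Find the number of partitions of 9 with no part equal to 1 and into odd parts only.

2

They are:
9
3 + 3 + 3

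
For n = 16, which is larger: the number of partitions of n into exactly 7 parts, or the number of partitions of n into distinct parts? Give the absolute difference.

4

Partitions of 16 into exactly 7 parts: 28.
Partitions of 16 into distinct parts: 32.
|28 − 32| = 4.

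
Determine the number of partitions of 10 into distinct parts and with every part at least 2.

They are:
10
8 + 2
7 + 3
6 + 4
5 + 3 + 2

5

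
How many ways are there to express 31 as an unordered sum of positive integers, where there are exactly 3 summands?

There are 80 such partitions.

80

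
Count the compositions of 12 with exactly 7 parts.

Place 6 bars in the 11 internal gaps of a row of 12 dots: C(11,6) = 462.

462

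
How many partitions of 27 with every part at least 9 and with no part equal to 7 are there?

Listing the qualifying partitions of 27:
27
18, 9
17, 10
16, 11
15, 12
14, 13
9, 9, 9
That's 7 in total.

7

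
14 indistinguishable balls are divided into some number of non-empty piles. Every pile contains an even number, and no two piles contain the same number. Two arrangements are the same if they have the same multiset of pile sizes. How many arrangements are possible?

5

The partitions of 14 that satisfy the conditions:
14
2,12
4,10
6,8
2,4,8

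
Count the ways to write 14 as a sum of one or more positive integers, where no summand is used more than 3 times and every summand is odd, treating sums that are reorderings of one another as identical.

11

Listing the qualifying partitions of 14:
13, 1
11, 3
11, 1, 1, 1
9, 5
9, 3, 1, 1
7, 7
7, 5, 1, 1
7, 3, 3, 1
5, 5, 3, 1
5, 3, 3, 3
5, 3, 3, 1, 1, 1
That's 11 in total.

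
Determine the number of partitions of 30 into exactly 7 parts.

618

A full systematic count gives 618.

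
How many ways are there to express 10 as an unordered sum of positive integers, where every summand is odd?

10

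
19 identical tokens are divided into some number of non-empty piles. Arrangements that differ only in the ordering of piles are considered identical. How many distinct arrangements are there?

Systematic enumeration (by largest part, then next-largest, …) yields 490.

490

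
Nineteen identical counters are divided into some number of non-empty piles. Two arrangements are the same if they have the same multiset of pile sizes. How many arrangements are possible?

490

Counting exhaustively, 490 partitions satisfy the conditions.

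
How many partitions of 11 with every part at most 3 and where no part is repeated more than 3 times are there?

Listing the qualifying partitions of 11:
3+3+3+2
3+3+3+1+1
3+3+2+2+1
3+3+2+1+1+1
3+2+2+2+1+1
That's 5 in total.

5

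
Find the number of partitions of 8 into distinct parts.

Enumerating:
8
7 + 1
6 + 2
5 + 3
5 + 2 + 1
4 + 3 + 1

6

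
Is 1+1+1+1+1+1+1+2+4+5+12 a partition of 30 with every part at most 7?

No

The parts sum to 30, and the condition 'no summand exceeds 7' is violated.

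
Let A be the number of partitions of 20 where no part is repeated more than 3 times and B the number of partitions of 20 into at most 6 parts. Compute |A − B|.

38

Partitions of 20 where no part is repeated more than 3 times: 320.
Partitions of 20 into at most 6 parts: 282.
|320 − 282| = 38.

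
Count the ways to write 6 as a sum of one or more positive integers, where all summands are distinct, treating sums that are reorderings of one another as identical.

4

The partitions of 6 that satisfy the conditions:
6
5,1
4,2
3,2,1
Counting gives 4.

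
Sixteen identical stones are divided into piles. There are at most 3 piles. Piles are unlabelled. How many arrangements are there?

A partial list (first 12 by largest part):
16
15+1
14+2
14+1+1
13+3
13+2+1
12+4
12+3+1
12+2+2
11+5
11+4+1
11+3+2
…and 18 more, for 30 total.

30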